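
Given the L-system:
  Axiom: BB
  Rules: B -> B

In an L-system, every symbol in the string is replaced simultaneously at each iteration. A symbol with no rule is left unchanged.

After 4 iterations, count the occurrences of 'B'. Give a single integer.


Answer: 2

Derivation:
Step 0: BB  (2 'B')
Step 1: BB  (2 'B')
Step 2: BB  (2 'B')
Step 3: BB  (2 'B')
Step 4: BB  (2 'B')


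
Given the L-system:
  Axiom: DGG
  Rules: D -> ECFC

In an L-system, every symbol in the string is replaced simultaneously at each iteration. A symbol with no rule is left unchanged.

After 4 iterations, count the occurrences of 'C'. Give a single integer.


Step 0: DGG  (0 'C')
Step 1: ECFCGG  (2 'C')
Step 2: ECFCGG  (2 'C')
Step 3: ECFCGG  (2 'C')
Step 4: ECFCGG  (2 'C')

Answer: 2


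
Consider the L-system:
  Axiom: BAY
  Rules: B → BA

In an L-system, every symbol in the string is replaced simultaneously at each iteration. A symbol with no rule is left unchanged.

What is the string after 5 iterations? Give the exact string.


Answer: BAAAAAAY

Derivation:
Step 0: BAY
Step 1: BAAY
Step 2: BAAAY
Step 3: BAAAAY
Step 4: BAAAAAY
Step 5: BAAAAAAY


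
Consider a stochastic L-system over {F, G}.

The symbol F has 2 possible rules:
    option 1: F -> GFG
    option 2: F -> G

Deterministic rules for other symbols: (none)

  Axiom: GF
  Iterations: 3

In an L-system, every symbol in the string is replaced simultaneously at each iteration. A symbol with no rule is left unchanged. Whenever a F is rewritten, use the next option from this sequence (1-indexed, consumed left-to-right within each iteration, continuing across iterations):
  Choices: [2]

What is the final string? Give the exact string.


Step 0: GF
Step 1: GG  (used choices [2])
Step 2: GG  (used choices [])
Step 3: GG  (used choices [])

Answer: GG


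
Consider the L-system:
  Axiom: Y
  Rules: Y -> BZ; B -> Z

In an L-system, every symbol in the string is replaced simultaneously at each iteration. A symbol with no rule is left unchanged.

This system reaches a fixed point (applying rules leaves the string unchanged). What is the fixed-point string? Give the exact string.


Step 0: Y
Step 1: BZ
Step 2: ZZ
Step 3: ZZ  (unchanged — fixed point at step 2)

Answer: ZZ


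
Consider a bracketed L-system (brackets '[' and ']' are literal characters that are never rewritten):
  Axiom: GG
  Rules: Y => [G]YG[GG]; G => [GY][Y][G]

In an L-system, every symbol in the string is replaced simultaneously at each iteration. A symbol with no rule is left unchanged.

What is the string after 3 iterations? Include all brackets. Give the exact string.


Step 0: GG
Step 1: [GY][Y][G][GY][Y][G]
Step 2: [[GY][Y][G][G]YG[GG]][[G]YG[GG]][[GY][Y][G]][[GY][Y][G][G]YG[GG]][[G]YG[GG]][[GY][Y][G]]
Step 3: [[[GY][Y][G][G]YG[GG]][[G]YG[GG]][[GY][Y][G]][[GY][Y][G]][G]YG[GG][GY][Y][G][[GY][Y][G][GY][Y][G]]][[[GY][Y][G]][G]YG[GG][GY][Y][G][[GY][Y][G][GY][Y][G]]][[[GY][Y][G][G]YG[GG]][[G]YG[GG]][[GY][Y][G]]][[[GY][Y][G][G]YG[GG]][[G]YG[GG]][[GY][Y][G]][[GY][Y][G]][G]YG[GG][GY][Y][G][[GY][Y][G][GY][Y][G]]][[[GY][Y][G]][G]YG[GG][GY][Y][G][[GY][Y][G][GY][Y][G]]][[[GY][Y][G][G]YG[GG]][[G]YG[GG]][[GY][Y][G]]]

Answer: [[[GY][Y][G][G]YG[GG]][[G]YG[GG]][[GY][Y][G]][[GY][Y][G]][G]YG[GG][GY][Y][G][[GY][Y][G][GY][Y][G]]][[[GY][Y][G]][G]YG[GG][GY][Y][G][[GY][Y][G][GY][Y][G]]][[[GY][Y][G][G]YG[GG]][[G]YG[GG]][[GY][Y][G]]][[[GY][Y][G][G]YG[GG]][[G]YG[GG]][[GY][Y][G]][[GY][Y][G]][G]YG[GG][GY][Y][G][[GY][Y][G][GY][Y][G]]][[[GY][Y][G]][G]YG[GG][GY][Y][G][[GY][Y][G][GY][Y][G]]][[[GY][Y][G][G]YG[GG]][[G]YG[GG]][[GY][Y][G]]]


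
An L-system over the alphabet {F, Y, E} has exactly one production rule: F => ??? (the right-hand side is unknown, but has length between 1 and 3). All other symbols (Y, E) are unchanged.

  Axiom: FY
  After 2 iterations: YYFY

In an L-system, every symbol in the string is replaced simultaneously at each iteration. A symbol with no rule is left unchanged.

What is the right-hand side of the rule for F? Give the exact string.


Trying F => YF:
  Step 0: FY
  Step 1: YFY
  Step 2: YYFY
Matches the given result.

Answer: YF


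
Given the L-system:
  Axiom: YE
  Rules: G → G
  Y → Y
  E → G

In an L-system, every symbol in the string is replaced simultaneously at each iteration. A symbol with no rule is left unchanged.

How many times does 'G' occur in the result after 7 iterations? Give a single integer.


Answer: 1

Derivation:
Step 0: YE  (0 'G')
Step 1: YG  (1 'G')
Step 2: YG  (1 'G')
Step 3: YG  (1 'G')
Step 4: YG  (1 'G')
Step 5: YG  (1 'G')
Step 6: YG  (1 'G')
Step 7: YG  (1 'G')


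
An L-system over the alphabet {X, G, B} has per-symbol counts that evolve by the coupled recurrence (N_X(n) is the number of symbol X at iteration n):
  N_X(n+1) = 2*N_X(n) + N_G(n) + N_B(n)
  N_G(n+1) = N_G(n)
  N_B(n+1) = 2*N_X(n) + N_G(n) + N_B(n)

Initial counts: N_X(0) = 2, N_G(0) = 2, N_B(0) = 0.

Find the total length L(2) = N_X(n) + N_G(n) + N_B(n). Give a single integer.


Answer: 42

Derivation:
Step 0: N_X=2, N_G=2, N_B=0, L=4
Step 1: N_X=6, N_G=2, N_B=6, L=14
Step 2: N_X=20, N_G=2, N_B=20, L=42


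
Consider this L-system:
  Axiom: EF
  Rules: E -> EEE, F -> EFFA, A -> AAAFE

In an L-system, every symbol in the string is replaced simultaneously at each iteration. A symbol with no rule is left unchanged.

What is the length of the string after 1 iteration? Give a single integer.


Answer: 7

Derivation:
Step 0: length = 2
Step 1: length = 7


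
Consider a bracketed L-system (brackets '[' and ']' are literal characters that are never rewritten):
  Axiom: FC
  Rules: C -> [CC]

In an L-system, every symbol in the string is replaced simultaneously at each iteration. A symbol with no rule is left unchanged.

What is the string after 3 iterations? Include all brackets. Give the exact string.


Step 0: FC
Step 1: F[CC]
Step 2: F[[CC][CC]]
Step 3: F[[[CC][CC]][[CC][CC]]]

Answer: F[[[CC][CC]][[CC][CC]]]


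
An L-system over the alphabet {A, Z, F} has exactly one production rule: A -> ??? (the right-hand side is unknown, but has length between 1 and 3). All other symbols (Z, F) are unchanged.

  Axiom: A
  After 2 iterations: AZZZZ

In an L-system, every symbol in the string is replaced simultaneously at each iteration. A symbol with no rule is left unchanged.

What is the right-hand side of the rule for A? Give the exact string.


Trying A -> AZZ:
  Step 0: A
  Step 1: AZZ
  Step 2: AZZZZ
Matches the given result.

Answer: AZZ


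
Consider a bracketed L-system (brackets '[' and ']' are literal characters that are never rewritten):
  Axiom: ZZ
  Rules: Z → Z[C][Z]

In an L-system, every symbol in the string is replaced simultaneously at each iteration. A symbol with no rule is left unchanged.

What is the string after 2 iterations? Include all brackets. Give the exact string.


Answer: Z[C][Z][C][Z[C][Z]]Z[C][Z][C][Z[C][Z]]

Derivation:
Step 0: ZZ
Step 1: Z[C][Z]Z[C][Z]
Step 2: Z[C][Z][C][Z[C][Z]]Z[C][Z][C][Z[C][Z]]


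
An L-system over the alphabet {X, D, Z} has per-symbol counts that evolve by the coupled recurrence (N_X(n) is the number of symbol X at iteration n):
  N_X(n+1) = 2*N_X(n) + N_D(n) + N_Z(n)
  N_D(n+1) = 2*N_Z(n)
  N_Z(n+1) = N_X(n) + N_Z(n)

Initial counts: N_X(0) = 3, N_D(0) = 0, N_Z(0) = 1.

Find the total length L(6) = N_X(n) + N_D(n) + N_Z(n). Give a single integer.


Step 0: N_X=3, N_D=0, N_Z=1, L=4
Step 1: N_X=7, N_D=2, N_Z=4, L=13
Step 2: N_X=20, N_D=8, N_Z=11, L=39
Step 3: N_X=59, N_D=22, N_Z=31, L=112
Step 4: N_X=171, N_D=62, N_Z=90, L=323
Step 5: N_X=494, N_D=180, N_Z=261, L=935
Step 6: N_X=1429, N_D=522, N_Z=755, L=2706

Answer: 2706


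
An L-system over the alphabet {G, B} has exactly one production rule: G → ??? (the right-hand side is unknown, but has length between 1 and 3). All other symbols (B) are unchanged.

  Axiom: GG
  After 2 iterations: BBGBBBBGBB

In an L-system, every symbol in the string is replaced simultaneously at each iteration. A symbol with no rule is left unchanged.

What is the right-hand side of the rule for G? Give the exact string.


Answer: BGB

Derivation:
Trying G → BGB:
  Step 0: GG
  Step 1: BGBBGB
  Step 2: BBGBBBBGBB
Matches the given result.


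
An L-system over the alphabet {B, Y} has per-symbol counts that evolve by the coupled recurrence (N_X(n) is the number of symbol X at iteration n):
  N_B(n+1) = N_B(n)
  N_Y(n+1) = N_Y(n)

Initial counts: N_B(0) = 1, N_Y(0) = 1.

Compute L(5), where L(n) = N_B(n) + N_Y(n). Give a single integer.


Answer: 2

Derivation:
Step 0: N_B=1, N_Y=1, L=2
Step 1: N_B=1, N_Y=1, L=2
Step 2: N_B=1, N_Y=1, L=2
Step 3: N_B=1, N_Y=1, L=2
Step 4: N_B=1, N_Y=1, L=2
Step 5: N_B=1, N_Y=1, L=2


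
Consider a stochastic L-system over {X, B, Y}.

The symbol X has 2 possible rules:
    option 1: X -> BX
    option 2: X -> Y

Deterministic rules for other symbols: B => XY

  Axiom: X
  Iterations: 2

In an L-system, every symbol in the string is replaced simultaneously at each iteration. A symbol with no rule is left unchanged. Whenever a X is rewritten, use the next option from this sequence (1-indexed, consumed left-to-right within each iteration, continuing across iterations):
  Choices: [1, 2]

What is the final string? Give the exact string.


Answer: XYY

Derivation:
Step 0: X
Step 1: BX  (used choices [1])
Step 2: XYY  (used choices [2])


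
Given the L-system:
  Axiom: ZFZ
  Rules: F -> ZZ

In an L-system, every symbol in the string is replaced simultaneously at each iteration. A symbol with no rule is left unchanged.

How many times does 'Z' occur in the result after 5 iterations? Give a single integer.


Step 0: ZFZ  (2 'Z')
Step 1: ZZZZ  (4 'Z')
Step 2: ZZZZ  (4 'Z')
Step 3: ZZZZ  (4 'Z')
Step 4: ZZZZ  (4 'Z')
Step 5: ZZZZ  (4 'Z')

Answer: 4


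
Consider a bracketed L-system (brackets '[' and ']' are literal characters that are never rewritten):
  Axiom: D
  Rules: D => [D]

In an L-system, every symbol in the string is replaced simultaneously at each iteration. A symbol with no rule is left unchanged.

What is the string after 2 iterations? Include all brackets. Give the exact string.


Answer: [[D]]

Derivation:
Step 0: D
Step 1: [D]
Step 2: [[D]]


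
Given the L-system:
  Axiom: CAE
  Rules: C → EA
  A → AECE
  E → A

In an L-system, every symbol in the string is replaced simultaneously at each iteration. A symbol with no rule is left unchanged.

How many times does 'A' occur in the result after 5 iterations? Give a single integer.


Step 0: CAE  (1 'A')
Step 1: EAAECEA  (3 'A')
Step 2: AAECEAECEAEAAAECE  (7 'A')
Step 3: AECEAECEAEAAAECEAEAAAECEAAECEAECEAECEAEAA  (17 'A')
Step 4: AECEAEAAAECEAEAAAECEAAECEAECEAECEAEAAAECEAAECEAECEAECEAEAAAECEAECEAEAAAECEAEAAAECEAEAAAECEAAECEAECE  (41 'A')
Step 5: AECEAEAAAECEAAECEAECEAECEAEAAAECEAAECEAECEAECEAEAAAECEAECEAEAAAECEAEAAAECEAEAAAECEAAECEAECEAECEAEAAAECEAECEAEAAAECEAEAAAECEAEAAAECEAAECEAECEAECEAEAAAECEAEAAAECEAAECEAECEAECEAEAAAECEAAECEAECEAECEAEAAAECEAAECEAECEAECEAEAAAECEAECEAEAAAECEAEAA  (99 'A')

Answer: 99


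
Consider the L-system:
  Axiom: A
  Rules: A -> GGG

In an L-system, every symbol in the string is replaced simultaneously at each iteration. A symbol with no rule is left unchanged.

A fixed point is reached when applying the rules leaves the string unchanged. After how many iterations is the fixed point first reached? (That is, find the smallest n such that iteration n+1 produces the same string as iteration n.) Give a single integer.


Answer: 1

Derivation:
Step 0: A
Step 1: GGG
Step 2: GGG  (unchanged — fixed point at step 1)


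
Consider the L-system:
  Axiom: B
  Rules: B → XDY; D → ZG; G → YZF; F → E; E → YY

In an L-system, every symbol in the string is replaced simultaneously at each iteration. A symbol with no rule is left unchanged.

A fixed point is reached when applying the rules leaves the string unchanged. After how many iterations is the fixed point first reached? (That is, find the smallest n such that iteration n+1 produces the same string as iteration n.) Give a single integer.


Step 0: B
Step 1: XDY
Step 2: XZGY
Step 3: XZYZFY
Step 4: XZYZEY
Step 5: XZYZYYY
Step 6: XZYZYYY  (unchanged — fixed point at step 5)

Answer: 5


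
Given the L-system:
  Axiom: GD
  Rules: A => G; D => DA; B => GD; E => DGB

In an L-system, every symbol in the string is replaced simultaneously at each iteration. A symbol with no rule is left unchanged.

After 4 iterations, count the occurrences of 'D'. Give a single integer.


Step 0: GD  (1 'D')
Step 1: GDA  (1 'D')
Step 2: GDAG  (1 'D')
Step 3: GDAGG  (1 'D')
Step 4: GDAGGG  (1 'D')

Answer: 1


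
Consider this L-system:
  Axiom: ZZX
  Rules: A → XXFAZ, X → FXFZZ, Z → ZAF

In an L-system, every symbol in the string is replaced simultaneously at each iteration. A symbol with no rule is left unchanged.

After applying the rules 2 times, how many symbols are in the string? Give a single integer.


Step 0: length = 3
Step 1: length = 11
Step 2: length = 31

Answer: 31


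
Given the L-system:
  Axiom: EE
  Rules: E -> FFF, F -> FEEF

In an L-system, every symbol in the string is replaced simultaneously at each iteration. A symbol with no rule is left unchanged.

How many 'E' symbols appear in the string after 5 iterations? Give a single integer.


Answer: 384

Derivation:
Step 0: length=2, 'E' count=2
Step 1: length=6, 'E' count=0
Step 2: length=24, 'E' count=12
Step 3: length=84, 'E' count=24
Step 4: length=312, 'E' count=120
Step 5: length=1128, 'E' count=384
Final string: FEEFFFFFFFFEEFFEEFFEEFFEEFFEEFFEEFFEEFFEEFFFFFFFFEEFFEEFFFFFFFFEEFFEEFFFFFFFFEEFFEEFFFFFFFFEEFFEEFFFFFFFFEEFFEEFFFFFFFFEEFFEEFFFFFFFFEEFFEEFFFFFFFFEEFFEEFFEEFFEEFFEEFFEEFFEEFFEEFFFFFFFFEEFFEEFFFFFFFFEEFFEEFFEEFFEEFFEEFFEEFFEEFFEEFFFFFFFFEEFFEEFFFFFFFFEEFFEEFFFFFFFFEEFFEEFFFFFFFFEEFFEEFFFFFFFFEEFFEEFFFFFFFFEEFFEEFFFFFFFFEEFFEEFFFFFFFFEEFFEEFFEEFFEEFFEEFFEEFFEEFFEEFFFFFFFFEEFFEEFFFFFFFFEEFFEEFFEEFFEEFFEEFFEEFFEEFFEEFFFFFFFFEEFFEEFFFFFFFFEEFFEEFFFFFFFFEEFFEEFFFFFFFFEEFFEEFFFFFFFFEEFFEEFFFFFFFFEEFFEEFFFFFFFFEEFFEEFFFFFFFFEEFFEEFFEEFFEEFFEEFFEEFFEEFFEEFFFFFFFFEEFFEEFFFFFFFFEEFFEEFFEEFFEEFFEEFFEEFFEEFFEEFFFFFFFFEEFFEEFFFFFFFFEEFFEEFFFFFFFFEEFFEEFFFFFFFFEEFFEEFFFFFFFFEEFFEEFFFFFFFFEEFFEEFFFFFFFFEEFFEEFFFFFFFFEEFFEEFFEEFFEEFFEEFFEEFFEEFFEEFFFFFFFFEEFFEEFFFFFFFFEEFFEEFFEEFFEEFFEEFFEEFFEEFFEEFFFFFFFFEEFFEEFFFFFFFFEEFFEEFFFFFFFFEEFFEEFFFFFFFFEEFFEEFFFFFFFFEEFFEEFFFFFFFFEEFFEEFFFFFFFFEEFFEEFFFFFFFFEEFFEEFFEEFFEEFFEEFFEEFFEEFFEEFFFFFFFFEEFFEEFFFFFFFFEEFFEEFFEEFFEEFFEEFFEEFFEEFFEEFFFFFFFFEEFFEEFFFFFFFFEEFFEEFFFFFFFFEEFFEEFFFFFFFFEEFFEEFFFFFFFFEEFFEEFFFFFFFFEEFFEEFFFFFFFFEEFFEEFFFFFFFFEEFFEEFFEEFFEEFFEEFFEEFFEEFFEEFFFFFFFFEEF


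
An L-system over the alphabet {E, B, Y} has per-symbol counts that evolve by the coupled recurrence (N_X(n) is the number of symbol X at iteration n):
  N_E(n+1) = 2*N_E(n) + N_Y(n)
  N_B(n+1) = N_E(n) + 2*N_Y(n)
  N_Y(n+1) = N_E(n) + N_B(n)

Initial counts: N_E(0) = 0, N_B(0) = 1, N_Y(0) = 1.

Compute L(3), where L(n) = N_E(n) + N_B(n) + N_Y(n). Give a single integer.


Answer: 24

Derivation:
Step 0: N_E=0, N_B=1, N_Y=1, L=2
Step 1: N_E=1, N_B=2, N_Y=1, L=4
Step 2: N_E=3, N_B=3, N_Y=3, L=9
Step 3: N_E=9, N_B=9, N_Y=6, L=24


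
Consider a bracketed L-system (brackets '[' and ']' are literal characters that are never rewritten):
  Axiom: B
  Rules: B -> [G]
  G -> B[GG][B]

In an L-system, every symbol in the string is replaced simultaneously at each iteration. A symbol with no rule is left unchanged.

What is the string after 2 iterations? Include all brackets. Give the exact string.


Step 0: B
Step 1: [G]
Step 2: [B[GG][B]]

Answer: [B[GG][B]]


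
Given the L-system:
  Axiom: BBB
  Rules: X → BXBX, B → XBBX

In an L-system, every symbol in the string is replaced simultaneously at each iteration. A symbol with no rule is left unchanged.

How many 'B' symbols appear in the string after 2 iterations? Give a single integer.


Step 0: BBB  (3 'B')
Step 1: XBBXXBBXXBBX  (6 'B')
Step 2: BXBXXBBXXBBXBXBXBXBXXBBXXBBXBXBXBXBXXBBXXBBXBXBX  (24 'B')

Answer: 24


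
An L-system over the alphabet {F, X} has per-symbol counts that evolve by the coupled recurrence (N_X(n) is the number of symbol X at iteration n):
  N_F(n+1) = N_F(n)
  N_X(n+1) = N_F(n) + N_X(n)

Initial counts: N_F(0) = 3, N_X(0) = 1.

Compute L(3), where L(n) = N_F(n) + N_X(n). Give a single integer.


Answer: 13

Derivation:
Step 0: N_F=3, N_X=1, L=4
Step 1: N_F=3, N_X=4, L=7
Step 2: N_F=3, N_X=7, L=10
Step 3: N_F=3, N_X=10, L=13


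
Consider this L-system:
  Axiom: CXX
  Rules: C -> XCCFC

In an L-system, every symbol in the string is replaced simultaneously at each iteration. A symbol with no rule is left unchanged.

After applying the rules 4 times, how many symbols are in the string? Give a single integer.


Answer: 163

Derivation:
Step 0: length = 3
Step 1: length = 7
Step 2: length = 19
Step 3: length = 55
Step 4: length = 163


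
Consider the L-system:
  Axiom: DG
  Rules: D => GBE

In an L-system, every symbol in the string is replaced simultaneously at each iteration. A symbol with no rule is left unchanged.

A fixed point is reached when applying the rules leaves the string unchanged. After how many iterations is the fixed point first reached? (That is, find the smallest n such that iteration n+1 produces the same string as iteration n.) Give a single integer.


Answer: 1

Derivation:
Step 0: DG
Step 1: GBEG
Step 2: GBEG  (unchanged — fixed point at step 1)


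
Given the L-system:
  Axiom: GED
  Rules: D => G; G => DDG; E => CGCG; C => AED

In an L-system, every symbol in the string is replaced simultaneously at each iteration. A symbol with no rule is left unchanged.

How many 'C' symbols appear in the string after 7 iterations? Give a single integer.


Answer: 16

Derivation:
Step 0: GED  (0 'C')
Step 1: DDGCGCGG  (2 'C')
Step 2: GGDDGAEDDDGAEDDDGDDG  (0 'C')
Step 3: DDGDDGGGDDGACGCGGGGDDGACGCGGGGDDGGGDDG  (4 'C')
Step 4: GGDDGGGDDGDDGDDGGGDDGAAEDDDGAEDDDGDDGDDGDDGGGDDGAAEDDDGAEDDDGDDGDDGDDGGGDDGDDGDDGGGDDG  (0 'C')
Step 5: DDGDDGGGDDGDDGDDGGGDDGGGDDGGGDDGDDGDDGGGDDGAACGCGGGGDDGACGCGGGGDDGGGDDGGGDDGGGDDGDDGDDGGGDDGAACGCGGGGDDGACGCGGGGDDGGGDDGGGDDGGGDDGDDGDDGGGDDGGGDDGGGDDGDDGDDGGGDDG  (8 'C')
Step 6: GGDDGGGDDGDDGDDGGGDDGGGDDGGGDDGDDGDDGGGDDGDDGDDGGGDDGDDGDDGGGDDGGGDDGGGDDGDDGDDGGGDDGAAAEDDDGAEDDDGDDGDDGDDGGGDDGAAEDDDGAEDDDGDDGDDGDDGGGDDGDDGDDGGGDDGDDGDDGGGDDGDDGDDGGGDDGGGDDGGGDDGDDGDDGGGDDGAAAEDDDGAEDDDGDDGDDGDDGGGDDGAAEDDDGAEDDDGDDGDDGDDGGGDDGDDGDDGGGDDGDDGDDGGGDDGDDGDDGGGDDGGGDDGGGDDGDDGDDGGGDDGDDGDDGGGDDGDDGDDGGGDDGGGDDGGGDDGDDGDDGGGDDG  (0 'C')
Step 7: DDGDDGGGDDGDDGDDGGGDDGGGDDGGGDDGDDGDDGGGDDGDDGDDGGGDDGDDGDDGGGDDGGGDDGGGDDGDDGDDGGGDDGGGDDGGGDDGDDGDDGGGDDGGGDDGGGDDGDDGDDGGGDDGDDGDDGGGDDGDDGDDGGGDDGGGDDGGGDDGDDGDDGGGDDGAAACGCGGGGDDGACGCGGGGDDGGGDDGGGDDGGGDDGDDGDDGGGDDGAACGCGGGGDDGACGCGGGGDDGGGDDGGGDDGGGDDGDDGDDGGGDDGGGDDGGGDDGDDGDDGGGDDGGGDDGGGDDGDDGDDGGGDDGGGDDGGGDDGDDGDDGGGDDGDDGDDGGGDDGDDGDDGGGDDGGGDDGGGDDGDDGDDGGGDDGAAACGCGGGGDDGACGCGGGGDDGGGDDGGGDDGGGDDGDDGDDGGGDDGAACGCGGGGDDGACGCGGGGDDGGGDDGGGDDGGGDDGDDGDDGGGDDGGGDDGGGDDGDDGDDGGGDDGGGDDGGGDDGDDGDDGGGDDGGGDDGGGDDGDDGDDGGGDDGDDGDDGGGDDGDDGDDGGGDDGGGDDGGGDDGDDGDDGGGDDGGGDDGGGDDGDDGDDGGGDDGGGDDGGGDDGDDGDDGGGDDGDDGDDGGGDDGDDGDDGGGDDGGGDDGGGDDGDDGDDGGGDDG  (16 'C')


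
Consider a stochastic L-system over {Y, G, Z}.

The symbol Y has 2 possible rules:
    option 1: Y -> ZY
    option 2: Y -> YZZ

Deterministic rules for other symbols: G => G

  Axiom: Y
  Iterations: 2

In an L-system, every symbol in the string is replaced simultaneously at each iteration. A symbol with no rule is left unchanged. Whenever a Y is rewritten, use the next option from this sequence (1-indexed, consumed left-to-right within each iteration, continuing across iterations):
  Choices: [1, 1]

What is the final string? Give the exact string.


Step 0: Y
Step 1: ZY  (used choices [1])
Step 2: ZZY  (used choices [1])

Answer: ZZY


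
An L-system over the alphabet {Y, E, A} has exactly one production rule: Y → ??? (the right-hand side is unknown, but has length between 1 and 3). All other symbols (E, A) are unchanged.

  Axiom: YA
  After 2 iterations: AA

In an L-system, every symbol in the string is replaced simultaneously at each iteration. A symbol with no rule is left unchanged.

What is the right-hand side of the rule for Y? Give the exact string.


Answer: A

Derivation:
Trying Y → A:
  Step 0: YA
  Step 1: AA
  Step 2: AA
Matches the given result.


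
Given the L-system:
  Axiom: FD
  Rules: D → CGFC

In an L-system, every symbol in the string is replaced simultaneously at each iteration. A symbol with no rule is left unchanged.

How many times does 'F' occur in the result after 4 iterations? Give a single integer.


Step 0: FD  (1 'F')
Step 1: FCGFC  (2 'F')
Step 2: FCGFC  (2 'F')
Step 3: FCGFC  (2 'F')
Step 4: FCGFC  (2 'F')

Answer: 2


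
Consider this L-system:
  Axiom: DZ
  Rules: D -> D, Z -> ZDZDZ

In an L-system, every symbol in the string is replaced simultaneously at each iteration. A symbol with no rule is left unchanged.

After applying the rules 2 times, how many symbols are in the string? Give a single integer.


Answer: 18

Derivation:
Step 0: length = 2
Step 1: length = 6
Step 2: length = 18


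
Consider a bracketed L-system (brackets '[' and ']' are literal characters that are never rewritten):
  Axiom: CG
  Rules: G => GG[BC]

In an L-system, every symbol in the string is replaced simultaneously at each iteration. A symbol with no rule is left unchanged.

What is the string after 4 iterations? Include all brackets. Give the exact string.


Step 0: CG
Step 1: CGG[BC]
Step 2: CGG[BC]GG[BC][BC]
Step 3: CGG[BC]GG[BC][BC]GG[BC]GG[BC][BC][BC]
Step 4: CGG[BC]GG[BC][BC]GG[BC]GG[BC][BC][BC]GG[BC]GG[BC][BC]GG[BC]GG[BC][BC][BC][BC]

Answer: CGG[BC]GG[BC][BC]GG[BC]GG[BC][BC][BC]GG[BC]GG[BC][BC]GG[BC]GG[BC][BC][BC][BC]


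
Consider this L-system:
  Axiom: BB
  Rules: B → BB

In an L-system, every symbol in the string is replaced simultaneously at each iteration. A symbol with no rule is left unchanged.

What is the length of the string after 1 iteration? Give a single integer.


Answer: 4

Derivation:
Step 0: length = 2
Step 1: length = 4


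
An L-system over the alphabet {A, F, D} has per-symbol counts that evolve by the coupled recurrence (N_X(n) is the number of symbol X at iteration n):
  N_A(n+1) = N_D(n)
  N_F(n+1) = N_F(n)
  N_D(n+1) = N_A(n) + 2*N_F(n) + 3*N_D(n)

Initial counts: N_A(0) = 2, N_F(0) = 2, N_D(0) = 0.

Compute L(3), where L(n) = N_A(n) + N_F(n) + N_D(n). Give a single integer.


Step 0: N_A=2, N_F=2, N_D=0, L=4
Step 1: N_A=0, N_F=2, N_D=6, L=8
Step 2: N_A=6, N_F=2, N_D=22, L=30
Step 3: N_A=22, N_F=2, N_D=76, L=100

Answer: 100


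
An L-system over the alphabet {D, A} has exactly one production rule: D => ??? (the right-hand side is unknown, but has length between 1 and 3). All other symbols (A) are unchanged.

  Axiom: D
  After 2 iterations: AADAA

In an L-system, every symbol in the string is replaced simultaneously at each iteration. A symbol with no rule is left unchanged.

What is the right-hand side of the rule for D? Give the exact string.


Trying D => ADA:
  Step 0: D
  Step 1: ADA
  Step 2: AADAA
Matches the given result.

Answer: ADA


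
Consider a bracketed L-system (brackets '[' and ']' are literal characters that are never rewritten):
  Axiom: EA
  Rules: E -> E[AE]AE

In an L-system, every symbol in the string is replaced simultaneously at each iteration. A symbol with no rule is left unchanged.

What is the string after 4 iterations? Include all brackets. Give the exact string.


Answer: E[AE]AE[AE[AE]AE]AE[AE]AE[AE[AE]AE[AE[AE]AE]AE[AE]AE]AE[AE]AE[AE[AE]AE]AE[AE]AE[AE[AE]AE[AE[AE]AE]AE[AE]AE[AE[AE]AE[AE[AE]AE]AE[AE]AE]AE[AE]AE[AE[AE]AE]AE[AE]AE]AE[AE]AE[AE[AE]AE]AE[AE]AE[AE[AE]AE[AE[AE]AE]AE[AE]AE]AE[AE]AE[AE[AE]AE]AE[AE]AEA

Derivation:
Step 0: EA
Step 1: E[AE]AEA
Step 2: E[AE]AE[AE[AE]AE]AE[AE]AEA
Step 3: E[AE]AE[AE[AE]AE]AE[AE]AE[AE[AE]AE[AE[AE]AE]AE[AE]AE]AE[AE]AE[AE[AE]AE]AE[AE]AEA
Step 4: E[AE]AE[AE[AE]AE]AE[AE]AE[AE[AE]AE[AE[AE]AE]AE[AE]AE]AE[AE]AE[AE[AE]AE]AE[AE]AE[AE[AE]AE[AE[AE]AE]AE[AE]AE[AE[AE]AE[AE[AE]AE]AE[AE]AE]AE[AE]AE[AE[AE]AE]AE[AE]AE]AE[AE]AE[AE[AE]AE]AE[AE]AE[AE[AE]AE[AE[AE]AE]AE[AE]AE]AE[AE]AE[AE[AE]AE]AE[AE]AEA


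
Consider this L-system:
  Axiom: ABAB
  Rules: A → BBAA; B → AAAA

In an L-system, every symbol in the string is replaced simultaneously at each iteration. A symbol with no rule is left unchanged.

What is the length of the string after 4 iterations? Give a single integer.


Step 0: length = 4
Step 1: length = 16
Step 2: length = 64
Step 3: length = 256
Step 4: length = 1024

Answer: 1024


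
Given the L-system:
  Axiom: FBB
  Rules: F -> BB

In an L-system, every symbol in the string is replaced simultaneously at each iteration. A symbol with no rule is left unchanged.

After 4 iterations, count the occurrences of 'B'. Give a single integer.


Step 0: FBB  (2 'B')
Step 1: BBBB  (4 'B')
Step 2: BBBB  (4 'B')
Step 3: BBBB  (4 'B')
Step 4: BBBB  (4 'B')

Answer: 4


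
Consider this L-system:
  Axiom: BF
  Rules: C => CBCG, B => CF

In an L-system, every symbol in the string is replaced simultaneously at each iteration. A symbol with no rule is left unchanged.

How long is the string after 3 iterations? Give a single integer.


Answer: 13

Derivation:
Step 0: length = 2
Step 1: length = 3
Step 2: length = 6
Step 3: length = 13


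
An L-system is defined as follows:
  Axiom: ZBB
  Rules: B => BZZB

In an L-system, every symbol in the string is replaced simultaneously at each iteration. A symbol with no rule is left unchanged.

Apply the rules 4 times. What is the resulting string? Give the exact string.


Step 0: ZBB
Step 1: ZBZZBBZZB
Step 2: ZBZZBZZBZZBBZZBZZBZZB
Step 3: ZBZZBZZBZZBZZBZZBZZBZZBBZZBZZBZZBZZBZZBZZBZZB
Step 4: ZBZZBZZBZZBZZBZZBZZBZZBZZBZZBZZBZZBZZBZZBZZBZZBBZZBZZBZZBZZBZZBZZBZZBZZBZZBZZBZZBZZBZZBZZBZZB

Answer: ZBZZBZZBZZBZZBZZBZZBZZBZZBZZBZZBZZBZZBZZBZZBZZBBZZBZZBZZBZZBZZBZZBZZBZZBZZBZZBZZBZZBZZBZZBZZB


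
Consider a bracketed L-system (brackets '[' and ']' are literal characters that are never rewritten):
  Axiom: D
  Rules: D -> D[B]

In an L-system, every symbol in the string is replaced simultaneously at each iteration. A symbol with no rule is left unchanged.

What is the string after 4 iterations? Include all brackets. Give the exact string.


Answer: D[B][B][B][B]

Derivation:
Step 0: D
Step 1: D[B]
Step 2: D[B][B]
Step 3: D[B][B][B]
Step 4: D[B][B][B][B]


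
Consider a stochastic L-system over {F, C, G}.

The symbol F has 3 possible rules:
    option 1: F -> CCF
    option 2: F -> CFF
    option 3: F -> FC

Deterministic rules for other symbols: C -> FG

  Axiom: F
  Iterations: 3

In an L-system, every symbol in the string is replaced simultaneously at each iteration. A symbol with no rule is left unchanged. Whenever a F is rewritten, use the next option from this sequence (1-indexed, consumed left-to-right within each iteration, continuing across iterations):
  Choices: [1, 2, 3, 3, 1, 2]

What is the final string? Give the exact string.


Answer: FCGFCGFGCCFCFF

Derivation:
Step 0: F
Step 1: CCF  (used choices [1])
Step 2: FGFGCFF  (used choices [2])
Step 3: FCGFCGFGCCFCFF  (used choices [3, 3, 1, 2])


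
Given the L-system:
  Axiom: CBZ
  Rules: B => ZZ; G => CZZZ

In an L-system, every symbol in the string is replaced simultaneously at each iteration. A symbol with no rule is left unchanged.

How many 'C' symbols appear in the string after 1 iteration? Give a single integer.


Step 0: CBZ  (1 'C')
Step 1: CZZZ  (1 'C')

Answer: 1


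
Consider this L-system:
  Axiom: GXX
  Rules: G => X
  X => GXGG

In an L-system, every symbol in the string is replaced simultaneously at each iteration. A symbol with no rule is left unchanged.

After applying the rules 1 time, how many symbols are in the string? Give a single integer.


Answer: 9

Derivation:
Step 0: length = 3
Step 1: length = 9


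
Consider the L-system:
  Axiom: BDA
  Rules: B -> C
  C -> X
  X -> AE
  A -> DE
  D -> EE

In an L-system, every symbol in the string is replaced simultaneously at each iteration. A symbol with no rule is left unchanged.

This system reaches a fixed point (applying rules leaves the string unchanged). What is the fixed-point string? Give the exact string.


Answer: EEEEEEEEE

Derivation:
Step 0: BDA
Step 1: CEEDE
Step 2: XEEEEE
Step 3: AEEEEEE
Step 4: DEEEEEEE
Step 5: EEEEEEEEE
Step 6: EEEEEEEEE  (unchanged — fixed point at step 5)


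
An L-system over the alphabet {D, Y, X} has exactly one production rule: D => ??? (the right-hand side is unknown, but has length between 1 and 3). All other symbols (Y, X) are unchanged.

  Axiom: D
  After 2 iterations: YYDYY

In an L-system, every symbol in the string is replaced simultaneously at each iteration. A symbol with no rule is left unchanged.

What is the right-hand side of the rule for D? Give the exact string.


Trying D => YDY:
  Step 0: D
  Step 1: YDY
  Step 2: YYDYY
Matches the given result.

Answer: YDY


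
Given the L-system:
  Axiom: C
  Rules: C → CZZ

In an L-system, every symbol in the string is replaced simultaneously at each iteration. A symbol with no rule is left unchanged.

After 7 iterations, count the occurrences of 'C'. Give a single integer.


Step 0: C  (1 'C')
Step 1: CZZ  (1 'C')
Step 2: CZZZZ  (1 'C')
Step 3: CZZZZZZ  (1 'C')
Step 4: CZZZZZZZZ  (1 'C')
Step 5: CZZZZZZZZZZ  (1 'C')
Step 6: CZZZZZZZZZZZZ  (1 'C')
Step 7: CZZZZZZZZZZZZZZ  (1 'C')

Answer: 1


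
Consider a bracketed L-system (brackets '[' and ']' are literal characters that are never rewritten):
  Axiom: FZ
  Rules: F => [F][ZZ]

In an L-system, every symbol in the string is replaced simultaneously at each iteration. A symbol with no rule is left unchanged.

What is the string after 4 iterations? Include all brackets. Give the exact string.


Answer: [[[[F][ZZ]][ZZ]][ZZ]][ZZ]Z

Derivation:
Step 0: FZ
Step 1: [F][ZZ]Z
Step 2: [[F][ZZ]][ZZ]Z
Step 3: [[[F][ZZ]][ZZ]][ZZ]Z
Step 4: [[[[F][ZZ]][ZZ]][ZZ]][ZZ]Z


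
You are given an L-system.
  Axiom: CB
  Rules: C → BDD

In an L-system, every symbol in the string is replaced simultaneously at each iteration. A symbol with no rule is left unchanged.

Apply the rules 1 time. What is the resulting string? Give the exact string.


Step 0: CB
Step 1: BDDB

Answer: BDDB


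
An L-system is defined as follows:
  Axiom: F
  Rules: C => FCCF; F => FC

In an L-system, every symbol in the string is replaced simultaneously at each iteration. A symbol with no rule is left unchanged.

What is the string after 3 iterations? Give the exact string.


Answer: FCFCCFFCFCCFFCCFFC

Derivation:
Step 0: F
Step 1: FC
Step 2: FCFCCF
Step 3: FCFCCFFCFCCFFCCFFC


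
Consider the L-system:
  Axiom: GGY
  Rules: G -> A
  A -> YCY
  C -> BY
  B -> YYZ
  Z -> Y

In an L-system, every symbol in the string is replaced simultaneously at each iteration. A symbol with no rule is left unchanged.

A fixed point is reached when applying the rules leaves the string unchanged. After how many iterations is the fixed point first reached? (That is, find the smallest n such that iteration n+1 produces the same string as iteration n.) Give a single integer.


Answer: 5

Derivation:
Step 0: GGY
Step 1: AAY
Step 2: YCYYCYY
Step 3: YBYYYBYYY
Step 4: YYYZYYYYYZYYY
Step 5: YYYYYYYYYYYYY
Step 6: YYYYYYYYYYYYY  (unchanged — fixed point at step 5)


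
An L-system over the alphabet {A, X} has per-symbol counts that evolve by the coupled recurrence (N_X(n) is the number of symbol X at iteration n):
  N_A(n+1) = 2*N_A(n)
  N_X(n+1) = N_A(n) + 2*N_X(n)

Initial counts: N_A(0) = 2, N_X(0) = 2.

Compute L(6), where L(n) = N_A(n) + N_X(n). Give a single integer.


Answer: 640

Derivation:
Step 0: N_A=2, N_X=2, L=4
Step 1: N_A=4, N_X=6, L=10
Step 2: N_A=8, N_X=16, L=24
Step 3: N_A=16, N_X=40, L=56
Step 4: N_A=32, N_X=96, L=128
Step 5: N_A=64, N_X=224, L=288
Step 6: N_A=128, N_X=512, L=640


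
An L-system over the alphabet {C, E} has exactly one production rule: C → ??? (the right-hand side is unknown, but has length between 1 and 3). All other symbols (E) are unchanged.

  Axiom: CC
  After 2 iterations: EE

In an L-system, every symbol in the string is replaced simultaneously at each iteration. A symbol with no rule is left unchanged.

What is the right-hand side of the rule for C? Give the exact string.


Trying C → E:
  Step 0: CC
  Step 1: EE
  Step 2: EE
Matches the given result.

Answer: E


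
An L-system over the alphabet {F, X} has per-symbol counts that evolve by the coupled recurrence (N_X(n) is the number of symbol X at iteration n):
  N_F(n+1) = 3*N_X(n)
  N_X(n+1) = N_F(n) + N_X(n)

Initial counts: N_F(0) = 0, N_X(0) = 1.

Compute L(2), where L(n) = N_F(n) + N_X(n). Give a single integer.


Answer: 7

Derivation:
Step 0: N_F=0, N_X=1, L=1
Step 1: N_F=3, N_X=1, L=4
Step 2: N_F=3, N_X=4, L=7


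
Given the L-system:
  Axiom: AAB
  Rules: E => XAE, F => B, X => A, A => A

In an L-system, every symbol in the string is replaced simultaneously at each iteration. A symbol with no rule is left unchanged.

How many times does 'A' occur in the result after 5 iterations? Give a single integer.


Answer: 2

Derivation:
Step 0: AAB  (2 'A')
Step 1: AAB  (2 'A')
Step 2: AAB  (2 'A')
Step 3: AAB  (2 'A')
Step 4: AAB  (2 'A')
Step 5: AAB  (2 'A')


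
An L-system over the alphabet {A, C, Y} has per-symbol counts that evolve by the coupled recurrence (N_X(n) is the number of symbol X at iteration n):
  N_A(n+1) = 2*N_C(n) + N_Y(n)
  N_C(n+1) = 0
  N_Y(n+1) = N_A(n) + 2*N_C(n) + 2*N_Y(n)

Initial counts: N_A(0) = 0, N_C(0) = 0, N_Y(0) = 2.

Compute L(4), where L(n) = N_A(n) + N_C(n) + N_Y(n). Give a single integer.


Step 0: N_A=0, N_C=0, N_Y=2, L=2
Step 1: N_A=2, N_C=0, N_Y=4, L=6
Step 2: N_A=4, N_C=0, N_Y=10, L=14
Step 3: N_A=10, N_C=0, N_Y=24, L=34
Step 4: N_A=24, N_C=0, N_Y=58, L=82

Answer: 82


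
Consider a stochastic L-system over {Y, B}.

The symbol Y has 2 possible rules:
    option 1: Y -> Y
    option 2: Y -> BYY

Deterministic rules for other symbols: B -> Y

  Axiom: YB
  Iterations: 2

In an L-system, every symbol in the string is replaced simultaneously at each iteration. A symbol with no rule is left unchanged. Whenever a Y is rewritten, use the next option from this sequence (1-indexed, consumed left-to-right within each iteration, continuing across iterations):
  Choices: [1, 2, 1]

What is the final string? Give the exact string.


Step 0: YB
Step 1: YY  (used choices [1])
Step 2: BYYY  (used choices [2, 1])

Answer: BYYY


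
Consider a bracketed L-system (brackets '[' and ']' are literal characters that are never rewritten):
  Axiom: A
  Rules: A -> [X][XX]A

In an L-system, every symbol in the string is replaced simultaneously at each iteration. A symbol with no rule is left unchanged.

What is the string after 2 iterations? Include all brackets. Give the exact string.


Answer: [X][XX][X][XX]A

Derivation:
Step 0: A
Step 1: [X][XX]A
Step 2: [X][XX][X][XX]A


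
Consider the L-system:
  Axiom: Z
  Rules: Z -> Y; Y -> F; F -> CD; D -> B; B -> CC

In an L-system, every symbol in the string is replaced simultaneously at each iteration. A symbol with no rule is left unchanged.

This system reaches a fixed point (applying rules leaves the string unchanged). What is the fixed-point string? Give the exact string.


Step 0: Z
Step 1: Y
Step 2: F
Step 3: CD
Step 4: CB
Step 5: CCC
Step 6: CCC  (unchanged — fixed point at step 5)

Answer: CCC


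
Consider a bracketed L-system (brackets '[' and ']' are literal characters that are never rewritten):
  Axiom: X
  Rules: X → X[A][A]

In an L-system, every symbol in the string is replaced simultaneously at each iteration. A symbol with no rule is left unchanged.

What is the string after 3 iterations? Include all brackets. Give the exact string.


Answer: X[A][A][A][A][A][A]

Derivation:
Step 0: X
Step 1: X[A][A]
Step 2: X[A][A][A][A]
Step 3: X[A][A][A][A][A][A]


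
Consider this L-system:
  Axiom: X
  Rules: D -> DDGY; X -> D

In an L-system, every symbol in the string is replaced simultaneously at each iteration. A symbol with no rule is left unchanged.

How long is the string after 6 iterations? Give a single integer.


Step 0: length = 1
Step 1: length = 1
Step 2: length = 4
Step 3: length = 10
Step 4: length = 22
Step 5: length = 46
Step 6: length = 94

Answer: 94


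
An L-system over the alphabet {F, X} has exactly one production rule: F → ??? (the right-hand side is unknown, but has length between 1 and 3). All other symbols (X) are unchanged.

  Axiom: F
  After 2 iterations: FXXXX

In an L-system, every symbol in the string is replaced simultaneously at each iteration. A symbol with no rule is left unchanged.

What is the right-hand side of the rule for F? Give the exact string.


Answer: FXX

Derivation:
Trying F → FXX:
  Step 0: F
  Step 1: FXX
  Step 2: FXXXX
Matches the given result.


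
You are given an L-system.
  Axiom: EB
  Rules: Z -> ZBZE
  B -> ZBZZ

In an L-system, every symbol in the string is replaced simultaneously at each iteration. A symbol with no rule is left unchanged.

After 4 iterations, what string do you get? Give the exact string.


Answer: EZBZEZBZZZBZEEZBZEZBZZZBZEZBZEZBZEZBZZZBZEEEZBZEZBZZZBZEEZBZEZBZZZBZEZBZEZBZEZBZZZBZEEZBZEZBZZZBZEEZBZEZBZZZBZEEZBZEZBZZZBZEZBZEZBZEZBZZZBZEEEZBZEZBZZZBZEEZBZEZBZZZBZEZBZEZBZEZBZZZBZEEE

Derivation:
Step 0: EB
Step 1: EZBZZ
Step 2: EZBZEZBZZZBZEZBZE
Step 3: EZBZEZBZZZBZEEZBZEZBZZZBZEZBZEZBZEZBZZZBZEEZBZEZBZZZBZEE
Step 4: EZBZEZBZZZBZEEZBZEZBZZZBZEZBZEZBZEZBZZZBZEEEZBZEZBZZZBZEEZBZEZBZZZBZEZBZEZBZEZBZZZBZEEZBZEZBZZZBZEEZBZEZBZZZBZEEZBZEZBZZZBZEZBZEZBZEZBZZZBZEEEZBZEZBZZZBZEEZBZEZBZZZBZEZBZEZBZEZBZZZBZEEE


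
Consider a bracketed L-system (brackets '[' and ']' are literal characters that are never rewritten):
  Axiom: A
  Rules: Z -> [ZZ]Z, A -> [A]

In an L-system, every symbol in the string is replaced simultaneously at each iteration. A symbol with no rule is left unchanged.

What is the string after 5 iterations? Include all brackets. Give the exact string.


Step 0: A
Step 1: [A]
Step 2: [[A]]
Step 3: [[[A]]]
Step 4: [[[[A]]]]
Step 5: [[[[[A]]]]]

Answer: [[[[[A]]]]]


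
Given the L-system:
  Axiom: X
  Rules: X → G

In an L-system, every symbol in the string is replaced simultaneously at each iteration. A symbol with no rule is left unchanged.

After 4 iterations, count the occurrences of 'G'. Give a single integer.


Answer: 1

Derivation:
Step 0: X  (0 'G')
Step 1: G  (1 'G')
Step 2: G  (1 'G')
Step 3: G  (1 'G')
Step 4: G  (1 'G')


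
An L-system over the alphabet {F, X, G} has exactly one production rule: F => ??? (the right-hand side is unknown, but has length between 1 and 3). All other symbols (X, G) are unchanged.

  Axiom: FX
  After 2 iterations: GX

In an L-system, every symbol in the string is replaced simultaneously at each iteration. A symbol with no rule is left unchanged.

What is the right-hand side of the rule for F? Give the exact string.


Answer: G

Derivation:
Trying F => G:
  Step 0: FX
  Step 1: GX
  Step 2: GX
Matches the given result.


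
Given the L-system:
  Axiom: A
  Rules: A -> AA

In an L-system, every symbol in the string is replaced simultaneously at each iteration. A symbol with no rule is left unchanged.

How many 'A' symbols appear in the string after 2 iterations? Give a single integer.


Step 0: A  (1 'A')
Step 1: AA  (2 'A')
Step 2: AAAA  (4 'A')

Answer: 4


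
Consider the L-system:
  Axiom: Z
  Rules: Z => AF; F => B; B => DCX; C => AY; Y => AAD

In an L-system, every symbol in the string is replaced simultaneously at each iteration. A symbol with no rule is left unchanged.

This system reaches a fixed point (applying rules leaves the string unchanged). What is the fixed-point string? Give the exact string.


Step 0: Z
Step 1: AF
Step 2: AB
Step 3: ADCX
Step 4: ADAYX
Step 5: ADAAADX
Step 6: ADAAADX  (unchanged — fixed point at step 5)

Answer: ADAAADX


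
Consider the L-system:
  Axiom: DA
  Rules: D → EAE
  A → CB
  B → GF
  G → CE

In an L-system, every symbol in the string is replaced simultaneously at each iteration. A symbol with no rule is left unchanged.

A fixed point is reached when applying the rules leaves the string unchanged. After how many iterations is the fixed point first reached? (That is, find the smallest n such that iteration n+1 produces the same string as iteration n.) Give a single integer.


Answer: 4

Derivation:
Step 0: DA
Step 1: EAECB
Step 2: ECBECGF
Step 3: ECGFECCEF
Step 4: ECCEFECCEF
Step 5: ECCEFECCEF  (unchanged — fixed point at step 4)
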